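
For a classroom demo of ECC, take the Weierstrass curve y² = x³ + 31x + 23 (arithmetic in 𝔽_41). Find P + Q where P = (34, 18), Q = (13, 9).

(31, 36)

(34, 18) + (13, 9). λ = (9 - 18)/(13 - 34) ≡ 32/20 mod 41. 20⁻¹ ≡ 39 (mod 41), so λ ≡ 18.
  x = λ² - 34 - 13 = 324 - 47 ≡ 31; y = λ·(34 - 31) - 18 ≡ 36. → (31, 36)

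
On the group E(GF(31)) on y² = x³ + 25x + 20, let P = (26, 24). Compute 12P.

(14, 13)

Double-and-add on 12 = (1100)₂. Start with P = (26, 24) for the leading 1-bit.
double: tangent at (26, 24): λ = (3·26² + 25)/(2·24) ≡ 7/17. 17⁻¹ ≡ 11 (mod 31), so λ ≡ 7·11 ≡ 15.
  x = λ² - 26 - 26 = 225 - 52 ≡ 18; y = λ·(26 - 18) - 24 ≡ 3. → (18, 3)
add P: (18, 3) + (26, 24). λ = (24 - 3)/(26 - 18) ≡ 21/8 mod 31. 8⁻¹ ≡ 4 (mod 31) since 8·4 = 32 ≡ 1, so λ ≡ 22.
  x = λ² - 18 - 26 = 484 - 44 ≡ 6; y = λ·(18 - 6) - 3 ≡ 13. → (6, 13)
double: tangent at (6, 13): λ = (3·6² + 25)/(2·13) ≡ 9/26. 26⁻¹ ≡ 6 (mod 31), so λ ≡ 9·6 ≡ 23.
  x = λ² - 6 - 6 = 529 - 12 ≡ 21; y = λ·(6 - 21) - 13 ≡ 14. → (21, 14)
double: tangent at (21, 14): λ = (3·21² + 25)/(2·14) ≡ 15/28. 28⁻¹ ≡ 10 (mod 31), so λ ≡ 15·10 ≡ 26.
  x = λ² - 21 - 21 = 676 - 42 ≡ 14; y = λ·(21 - 14) - 14 ≡ 13. → (14, 13)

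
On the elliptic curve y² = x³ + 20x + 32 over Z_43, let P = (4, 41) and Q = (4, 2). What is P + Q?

The two points share x = 4 and their y-coordinates satisfy 41 + 2 ≡ 0 (mod 43), so they are inverses. Their sum is O.

O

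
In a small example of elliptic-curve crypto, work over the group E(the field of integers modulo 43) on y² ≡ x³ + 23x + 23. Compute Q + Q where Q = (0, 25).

tangent at (0, 25): λ = (3·0² + 23)/(2·25) ≡ 23/7. 7⁻¹ ≡ 37 (mod 43) since 7·37 = 259 ≡ 1, so λ ≡ 23·37 ≡ 34.
  x = λ² - 0 - 0 = 1156 - 0 ≡ 38; y = λ·(0 - 38) - 25 ≡ 16. → (38, 16)

(38, 16)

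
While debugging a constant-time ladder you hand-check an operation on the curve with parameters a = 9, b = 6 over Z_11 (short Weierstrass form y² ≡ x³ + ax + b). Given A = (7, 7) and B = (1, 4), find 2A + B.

First 2A:
Repeated addition: build up to 2A.
2A: tangent at (7, 7): λ = (3·7² + 9)/(2·7) ≡ 2/3. 3⁻¹ ≡ 4 (mod 11) since 3·4 = 12 ≡ 1, so λ ≡ 2·4 ≡ 8.
  x = λ² - 7 - 7 = 64 - 14 ≡ 6; y = λ·(7 - 6) - 7 ≡ 1. → (6, 1)
2A = (6, 1).
Finally 2A + B:
(6, 1) + (1, 4). λ = (4 - 1)/(1 - 6) ≡ 3/6 mod 11. 6⁻¹ ≡ 2 (mod 11), so λ ≡ 6.
  x = λ² - 6 - 1 = 36 - 7 ≡ 7; y = λ·(6 - 7) - 1 ≡ 4. → (7, 4)

(7, 4)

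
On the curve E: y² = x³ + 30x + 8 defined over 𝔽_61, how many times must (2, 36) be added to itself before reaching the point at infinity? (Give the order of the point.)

2P: tangent at (2, 36): λ = (3·2² + 30)/(2·36) ≡ 42/11. 11⁻¹ ≡ 50 (mod 61) since 11·50 = 550 ≡ 1, so λ ≡ 42·50 ≡ 26.
  x = λ² - 2 - 2 = 676 - 4 ≡ 1; y = λ·(2 - 1) - 36 ≡ 51. → (1, 51)
3P: (1, 51) + (2, 36). λ = (36 - 51)/(2 - 1) ≡ 46/1 mod 61. 1⁻¹ ≡ 1 (mod 61), so λ ≡ 46.
  x = λ² - 1 - 2 = 2116 - 3 ≡ 39; y = λ·(1 - 39) - 51 ≡ 31. → (39, 31)
4P: (39, 31) + (2, 36). λ = (36 - 31)/(2 - 39) ≡ 5/24 mod 61. 24⁻¹ ≡ 28 (mod 61), so λ ≡ 18.
  x = λ² - 39 - 2 = 324 - 41 ≡ 39; y = λ·(39 - 39) - 31 ≡ 30. → (39, 30)
5P: (39, 30) + (2, 36). λ = (36 - 30)/(2 - 39) ≡ 6/24 mod 61. 24⁻¹ ≡ 28 (mod 61) since 24·28 = 672 ≡ 1, so λ ≡ 46.
  x = λ² - 39 - 2 = 2116 - 41 ≡ 1; y = λ·(39 - 1) - 30 ≡ 10. → (1, 10)
6P: (1, 10) + (2, 36). λ = (36 - 10)/(2 - 1) ≡ 26/1 mod 61. 1⁻¹ ≡ 1 (mod 61), so λ ≡ 26.
  x = λ² - 1 - 2 = 676 - 3 ≡ 2; y = λ·(1 - 2) - 10 ≡ 25. → (2, 25)
7P: (2, 25) + (2, 36): same x and y₁ ≡ -y₂, so the sum is the point at infinity.
7P = the point at infinity, so the order is 7.

7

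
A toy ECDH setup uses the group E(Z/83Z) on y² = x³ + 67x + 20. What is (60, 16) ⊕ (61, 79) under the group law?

(30, 48)

(60, 16) + (61, 79). λ = (79 - 16)/(61 - 60) ≡ 63/1 mod 83. 1⁻¹ ≡ 1 (mod 83), so λ ≡ 63.
  x = λ² - 60 - 61 = 3969 - 121 ≡ 30; y = λ·(60 - 30) - 16 ≡ 48. → (30, 48)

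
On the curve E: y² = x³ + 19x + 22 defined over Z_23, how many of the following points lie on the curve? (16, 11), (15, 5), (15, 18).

3

(16, 11): 11² ≡ 6, rhs ≡ 6 → on.
(15, 5): 5² ≡ 2, rhs ≡ 2 → on.
(15, 18): 18² ≡ 2, rhs ≡ 2 → on.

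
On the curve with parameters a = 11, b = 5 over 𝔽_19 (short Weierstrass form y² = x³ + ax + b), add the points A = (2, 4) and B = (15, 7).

(2, 4) + (15, 7). λ = (7 - 4)/(15 - 2) ≡ 3/13 mod 19. 13⁻¹ ≡ 3 (mod 19), so λ ≡ 9.
  x = λ² - 2 - 15 = 81 - 17 ≡ 7; y = λ·(2 - 7) - 4 ≡ 8. → (7, 8)

(7, 8)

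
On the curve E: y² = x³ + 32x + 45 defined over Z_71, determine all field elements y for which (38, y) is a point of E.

16, 55

x³ + 32x + 45 = 56133 ≡ 43 (mod 71).
Square roots of 43 mod 71: 16 and 55 (since 16² = 256 ≡ 43).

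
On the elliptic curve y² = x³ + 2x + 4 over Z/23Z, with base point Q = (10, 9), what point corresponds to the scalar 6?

Double-and-add on 6 = (110)₂. Start with Q = (10, 9) for the leading 1-bit.
double: tangent at (10, 9): λ = (3·10² + 2)/(2·9) ≡ 3/18. 18⁻¹ ≡ 9 (mod 23) since 18·9 = 162 ≡ 1, so λ ≡ 3·9 ≡ 4.
  x = λ² - 10 - 10 = 16 - 20 ≡ 19; y = λ·(10 - 19) - 9 ≡ 1. → (19, 1)
add Q: (19, 1) + (10, 9). λ = (9 - 1)/(10 - 19) ≡ 8/14 mod 23. 14⁻¹ ≡ 5 (mod 23), so λ ≡ 17.
  x = λ² - 19 - 10 = 289 - 29 ≡ 7; y = λ·(19 - 7) - 1 ≡ 19. → (7, 19)
double: tangent at (7, 19): λ = (3·7² + 2)/(2·19) ≡ 11/15. 15⁻¹ ≡ 20 (mod 23), so λ ≡ 11·20 ≡ 13.
  x = λ² - 7 - 7 = 169 - 14 ≡ 17; y = λ·(7 - 17) - 19 ≡ 12. → (17, 12)

(17, 12)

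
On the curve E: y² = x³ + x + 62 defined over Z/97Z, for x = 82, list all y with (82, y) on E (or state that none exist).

none

x³ + 1x + 62 = 551512 ≡ 67 (mod 97).
67 is a non-residue mod 97; no y exists.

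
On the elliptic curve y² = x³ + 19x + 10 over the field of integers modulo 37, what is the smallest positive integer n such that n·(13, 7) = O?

8

2P: tangent at (13, 7): λ = (3·13² + 19)/(2·7) ≡ 8/14. 14⁻¹ ≡ 8 (mod 37), so λ ≡ 8·8 ≡ 27.
  x = λ² - 13 - 13 = 729 - 26 ≡ 0; y = λ·(13 - 0) - 7 ≡ 11. → (0, 11)
3P: (0, 11) + (13, 7). λ = (7 - 11)/(13 - 0) ≡ 33/13 mod 37. 13⁻¹ ≡ 20 (mod 37), so λ ≡ 31.
  x = λ² - 0 - 13 = 961 - 13 ≡ 23; y = λ·(0 - 23) - 11 ≡ 16. → (23, 16)
4P: (23, 16) + (13, 7). λ = (7 - 16)/(13 - 23) ≡ 28/27 mod 37. 27⁻¹ ≡ 11 (mod 37), so λ ≡ 12.
  x = λ² - 23 - 13 = 144 - 36 ≡ 34; y = λ·(23 - 34) - 16 ≡ 0. → (34, 0)
5P: (34, 0) + (13, 7). λ = (7 - 0)/(13 - 34) ≡ 7/16 mod 37. 16⁻¹ ≡ 7 (mod 37), so λ ≡ 12.
  x = λ² - 34 - 13 = 144 - 47 ≡ 23; y = λ·(34 - 23) - 0 ≡ 21. → (23, 21)
6P: (23, 21) + (13, 7). λ = (7 - 21)/(13 - 23) ≡ 23/27 mod 37. 27⁻¹ ≡ 11 (mod 37), so λ ≡ 31.
  x = λ² - 23 - 13 = 961 - 36 ≡ 0; y = λ·(23 - 0) - 21 ≡ 26. → (0, 26)
7P: (0, 26) + (13, 7). λ = (7 - 26)/(13 - 0) ≡ 18/13 mod 37. 13⁻¹ ≡ 20 (mod 37) since 13·20 = 260 ≡ 1, so λ ≡ 27.
  x = λ² - 0 - 13 = 729 - 13 ≡ 13; y = λ·(0 - 13) - 26 ≡ 30. → (13, 30)
8P: (13, 30) + (13, 7): same x and y₁ ≡ -y₂, so the sum is O.
8P = O, so the order is 8.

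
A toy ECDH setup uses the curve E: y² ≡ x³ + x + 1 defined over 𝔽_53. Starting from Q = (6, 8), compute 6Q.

Repeated addition: build up to 6Q.
2Q: tangent at (6, 8): λ = (3·6² + 1)/(2·8) ≡ 3/16. 16⁻¹ ≡ 10 (mod 53) since 16·10 = 160 ≡ 1, so λ ≡ 3·10 ≡ 30.
  x = λ² - 6 - 6 = 900 - 12 ≡ 40; y = λ·(6 - 40) - 8 ≡ 32. → (40, 32)
3Q: (40, 32) + (6, 8). λ = (8 - 32)/(6 - 40) ≡ 29/19 mod 53. 19⁻¹ ≡ 14 (mod 53) since 19·14 = 266 ≡ 1, so λ ≡ 35.
  x = λ² - 40 - 6 = 1225 - 46 ≡ 13; y = λ·(40 - 13) - 32 ≡ 12. → (13, 12)
4Q: (13, 12) + (6, 8). λ = (8 - 12)/(6 - 13) ≡ 49/46 mod 53. 46⁻¹ ≡ 15 (mod 53), so λ ≡ 46.
  x = λ² - 13 - 6 = 2116 - 19 ≡ 30; y = λ·(13 - 30) - 12 ≡ 1. → (30, 1)
5Q: (30, 1) + (6, 8). λ = (8 - 1)/(6 - 30) ≡ 7/29 mod 53. 29⁻¹ ≡ 11 (mod 53) since 29·11 = 319 ≡ 1, so λ ≡ 24.
  x = λ² - 30 - 6 = 576 - 36 ≡ 10; y = λ·(30 - 10) - 1 ≡ 2. → (10, 2)
6Q: (10, 2) + (6, 8). λ = (8 - 2)/(6 - 10) ≡ 6/49 mod 53. 49⁻¹ ≡ 13 (mod 53) since 49·13 = 637 ≡ 1, so λ ≡ 25.
  x = λ² - 10 - 6 = 625 - 16 ≡ 26; y = λ·(10 - 26) - 2 ≡ 22. → (26, 22)

(26, 22)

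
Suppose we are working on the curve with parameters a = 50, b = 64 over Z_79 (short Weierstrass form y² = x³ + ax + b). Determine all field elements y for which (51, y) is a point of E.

x³ + 50x + 64 = 135265 ≡ 17 (mod 79).
17 is a non-residue mod 79; no y exists.

none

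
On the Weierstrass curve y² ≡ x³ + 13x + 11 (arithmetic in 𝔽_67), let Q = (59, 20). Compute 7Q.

Repeated addition: build up to 7Q.
2Q: tangent at (59, 20): λ = (3·59² + 13)/(2·20) ≡ 4/40. 40⁻¹ ≡ 62 (mod 67), so λ ≡ 4·62 ≡ 47.
  x = λ² - 59 - 59 = 2209 - 118 ≡ 14; y = λ·(59 - 14) - 20 ≡ 18. → (14, 18)
3Q: (14, 18) + (59, 20). λ = (20 - 18)/(59 - 14) ≡ 2/45 mod 67. 45⁻¹ ≡ 3 (mod 67), so λ ≡ 6.
  x = λ² - 14 - 59 = 36 - 73 ≡ 30; y = λ·(14 - 30) - 18 ≡ 20. → (30, 20)
4Q: (30, 20) + (59, 20). λ = (20 - 20)/(59 - 30) ≡ 0/29 mod 67. 29⁻¹ ≡ 37 (mod 67), so λ ≡ 0.
  x = λ² - 30 - 59 = 0 - 89 ≡ 45; y = λ·(30 - 45) - 20 ≡ 47. → (45, 47)
5Q: (45, 47) + (59, 20). λ = (20 - 47)/(59 - 45) ≡ 40/14 mod 67. 14⁻¹ ≡ 24 (mod 67), so λ ≡ 22.
  x = λ² - 45 - 59 = 484 - 104 ≡ 45; y = λ·(45 - 45) - 47 ≡ 20. → (45, 20)
6Q: (45, 20) + (59, 20). λ = (20 - 20)/(59 - 45) ≡ 0/14 mod 67. 14⁻¹ ≡ 24 (mod 67), so λ ≡ 0.
  x = λ² - 45 - 59 = 0 - 104 ≡ 30; y = λ·(45 - 30) - 20 ≡ 47. → (30, 47)
7Q: (30, 47) + (59, 20). λ = (20 - 47)/(59 - 30) ≡ 40/29 mod 67. 29⁻¹ ≡ 37 (mod 67) since 29·37 = 1073 ≡ 1, so λ ≡ 6.
  x = λ² - 30 - 59 = 36 - 89 ≡ 14; y = λ·(30 - 14) - 47 ≡ 49. → (14, 49)

(14, 49)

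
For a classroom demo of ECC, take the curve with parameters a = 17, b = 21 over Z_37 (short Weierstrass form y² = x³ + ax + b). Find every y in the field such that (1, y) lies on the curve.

x³ + 17x + 21 = 39 ≡ 2 (mod 37).
2 is a non-residue mod 37; no y exists.

none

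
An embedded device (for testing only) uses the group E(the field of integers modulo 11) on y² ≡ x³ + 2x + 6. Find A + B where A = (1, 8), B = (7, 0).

(1, 8) + (7, 0). λ = (0 - 8)/(7 - 1) ≡ 3/6 mod 11. 6⁻¹ ≡ 2 (mod 11), so λ ≡ 6.
  x = λ² - 1 - 7 = 36 - 8 ≡ 6; y = λ·(1 - 6) - 8 ≡ 6. → (6, 6)

(6, 6)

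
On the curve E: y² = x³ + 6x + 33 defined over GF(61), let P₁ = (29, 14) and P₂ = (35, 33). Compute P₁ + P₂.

(29, 14) + (35, 33). λ = (33 - 14)/(35 - 29) ≡ 19/6 mod 61. 6⁻¹ ≡ 51 (mod 61) since 6·51 = 306 ≡ 1, so λ ≡ 54.
  x = λ² - 29 - 35 = 2916 - 64 ≡ 46; y = λ·(29 - 46) - 14 ≡ 44. → (46, 44)

(46, 44)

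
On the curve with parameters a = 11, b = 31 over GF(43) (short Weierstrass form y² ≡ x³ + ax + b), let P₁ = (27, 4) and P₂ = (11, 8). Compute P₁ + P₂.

(40, 10)

(27, 4) + (11, 8). λ = (8 - 4)/(11 - 27) ≡ 4/27 mod 43. 27⁻¹ ≡ 8 (mod 43), so λ ≡ 32.
  x = λ² - 27 - 11 = 1024 - 38 ≡ 40; y = λ·(27 - 40) - 4 ≡ 10. → (40, 10)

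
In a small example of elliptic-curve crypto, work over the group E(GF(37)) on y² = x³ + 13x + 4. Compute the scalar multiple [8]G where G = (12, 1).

(14, 28)

Double-and-add on 8 = (1000)₂. Start with G = (12, 1) for the leading 1-bit.
double: tangent at (12, 1): λ = (3·12² + 13)/(2·1) ≡ 1/2. 2⁻¹ ≡ 19 (mod 37) since 2·19 = 38 ≡ 1, so λ ≡ 1·19 ≡ 19.
  x = λ² - 12 - 12 = 361 - 24 ≡ 4; y = λ·(12 - 4) - 1 ≡ 3. → (4, 3)
double: tangent at (4, 3): λ = (3·4² + 13)/(2·3) ≡ 24/6. 6⁻¹ ≡ 31 (mod 37), so λ ≡ 24·31 ≡ 4.
  x = λ² - 4 - 4 = 16 - 8 ≡ 8; y = λ·(4 - 8) - 3 ≡ 18. → (8, 18)
double: tangent at (8, 18): λ = (3·8² + 13)/(2·18) ≡ 20/36. 36⁻¹ ≡ 36 (mod 37), so λ ≡ 20·36 ≡ 17.
  x = λ² - 8 - 8 = 289 - 16 ≡ 14; y = λ·(8 - 14) - 18 ≡ 28. → (14, 28)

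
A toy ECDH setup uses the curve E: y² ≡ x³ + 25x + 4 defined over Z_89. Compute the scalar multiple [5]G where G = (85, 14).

(3, 62)

Repeated addition: build up to 5G.
2G: tangent at (85, 14): λ = (3·85² + 25)/(2·14) ≡ 73/28. 28⁻¹ ≡ 35 (mod 89), so λ ≡ 73·35 ≡ 63.
  x = λ² - 85 - 85 = 3969 - 170 ≡ 61; y = λ·(85 - 61) - 14 ≡ 74. → (61, 74)
3G: (61, 74) + (85, 14). λ = (14 - 74)/(85 - 61) ≡ 29/24 mod 89. 24⁻¹ ≡ 26 (mod 89) since 24·26 = 624 ≡ 1, so λ ≡ 42.
  x = λ² - 61 - 85 = 1764 - 146 ≡ 16; y = λ·(61 - 16) - 74 ≡ 36. → (16, 36)
4G: (16, 36) + (85, 14). λ = (14 - 36)/(85 - 16) ≡ 67/69 mod 89. 69⁻¹ ≡ 40 (mod 89), so λ ≡ 10.
  x = λ² - 16 - 85 = 100 - 101 ≡ 88; y = λ·(16 - 88) - 36 ≡ 45. → (88, 45)
5G: (88, 45) + (85, 14). λ = (14 - 45)/(85 - 88) ≡ 58/86 mod 89. 86⁻¹ ≡ 59 (mod 89), so λ ≡ 40.
  x = λ² - 88 - 85 = 1600 - 173 ≡ 3; y = λ·(88 - 3) - 45 ≡ 62. → (3, 62)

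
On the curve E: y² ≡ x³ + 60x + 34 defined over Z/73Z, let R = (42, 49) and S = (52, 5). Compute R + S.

(48, 65)

(42, 49) + (52, 5). λ = (5 - 49)/(52 - 42) ≡ 29/10 mod 73. 10⁻¹ ≡ 22 (mod 73) since 10·22 = 220 ≡ 1, so λ ≡ 54.
  x = λ² - 42 - 52 = 2916 - 94 ≡ 48; y = λ·(42 - 48) - 49 ≡ 65. → (48, 65)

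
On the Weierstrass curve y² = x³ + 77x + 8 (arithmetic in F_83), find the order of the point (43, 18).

5

2P: tangent at (43, 18): λ = (3·43² + 77)/(2·18) ≡ 63/36. 36⁻¹ ≡ 30 (mod 83) since 36·30 = 1080 ≡ 1, so λ ≡ 63·30 ≡ 64.
  x = λ² - 43 - 43 = 4096 - 86 ≡ 26; y = λ·(43 - 26) - 18 ≡ 74. → (26, 74)
3P: (26, 74) + (43, 18). λ = (18 - 74)/(43 - 26) ≡ 27/17 mod 83. 17⁻¹ ≡ 44 (mod 83) since 17·44 = 748 ≡ 1, so λ ≡ 26.
  x = λ² - 26 - 43 = 676 - 69 ≡ 26; y = λ·(26 - 26) - 74 ≡ 9. → (26, 9)
4P: (26, 9) + (43, 18). λ = (18 - 9)/(43 - 26) ≡ 9/17 mod 83. 17⁻¹ ≡ 44 (mod 83), so λ ≡ 64.
  x = λ² - 26 - 43 = 4096 - 69 ≡ 43; y = λ·(26 - 43) - 9 ≡ 65. → (43, 65)
5P: (43, 65) + (43, 18): same x and y₁ ≡ -y₂, so the sum is the point at infinity.
5P = the point at infinity, so the order is 5.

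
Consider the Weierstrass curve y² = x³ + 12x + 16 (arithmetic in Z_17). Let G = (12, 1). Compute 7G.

(12, 16)

Repeated addition: build up to 7G.
2G: tangent at (12, 1): λ = (3·12² + 12)/(2·1) ≡ 2/2. 2⁻¹ ≡ 9 (mod 17), so λ ≡ 2·9 ≡ 1.
  x = λ² - 12 - 12 = 1 - 24 ≡ 11; y = λ·(12 - 11) - 1 ≡ 0. → (11, 0)
3G: (11, 0) + (12, 1). λ = (1 - 0)/(12 - 11) ≡ 1/1 mod 17. 1⁻¹ ≡ 1 (mod 17), so λ ≡ 1.
  x = λ² - 11 - 12 = 1 - 23 ≡ 12; y = λ·(11 - 12) - 0 ≡ 16. → (12, 16)
4G: (12, 16) + (12, 1): same x and y₁ ≡ -y₂, so the sum is the point at infinity.
5G: the point at infinity + (12, 1) = (12, 1) (identity).
6G: tangent at (12, 1): λ = (3·12² + 12)/(2·1) ≡ 2/2. 2⁻¹ ≡ 9 (mod 17) since 2·9 = 18 ≡ 1, so λ ≡ 2·9 ≡ 1.
  x = λ² - 12 - 12 = 1 - 24 ≡ 11; y = λ·(12 - 11) - 1 ≡ 0. → (11, 0)
7G: (11, 0) + (12, 1). λ = (1 - 0)/(12 - 11) ≡ 1/1 mod 17. 1⁻¹ ≡ 1 (mod 17) since 1·1 = 1 ≡ 1, so λ ≡ 1.
  x = λ² - 11 - 12 = 1 - 23 ≡ 12; y = λ·(11 - 12) - 0 ≡ 16. → (12, 16)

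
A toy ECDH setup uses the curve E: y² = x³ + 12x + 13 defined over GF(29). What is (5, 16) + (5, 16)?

(19, 13)

tangent at (5, 16): λ = (3·5² + 12)/(2·16) ≡ 0/3. 3⁻¹ ≡ 10 (mod 29) since 3·10 = 30 ≡ 1, so λ ≡ 0·10 ≡ 0.
  x = λ² - 5 - 5 = 0 - 10 ≡ 19; y = λ·(5 - 19) - 16 ≡ 13. → (19, 13)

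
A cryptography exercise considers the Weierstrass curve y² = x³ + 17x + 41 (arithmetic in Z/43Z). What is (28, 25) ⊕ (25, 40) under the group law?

(28, 25) + (25, 40). λ = (40 - 25)/(25 - 28) ≡ 15/40 mod 43. 40⁻¹ ≡ 14 (mod 43) since 40·14 = 560 ≡ 1, so λ ≡ 38.
  x = λ² - 28 - 25 = 1444 - 53 ≡ 15; y = λ·(28 - 15) - 25 ≡ 39. → (15, 39)

(15, 39)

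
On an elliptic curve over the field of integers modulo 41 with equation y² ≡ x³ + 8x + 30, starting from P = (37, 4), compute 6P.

(3, 9)

Double-and-add on 6 = (110)₂. Start with P = (37, 4) for the leading 1-bit.
double: tangent at (37, 4): λ = (3·37² + 8)/(2·4) ≡ 15/8. 8⁻¹ ≡ 36 (mod 41), so λ ≡ 15·36 ≡ 7.
  x = λ² - 37 - 37 = 49 - 74 ≡ 16; y = λ·(37 - 16) - 4 ≡ 20. → (16, 20)
add P: (16, 20) + (37, 4). λ = (4 - 20)/(37 - 16) ≡ 25/21 mod 41. 21⁻¹ ≡ 2 (mod 41), so λ ≡ 9.
  x = λ² - 16 - 37 = 81 - 53 ≡ 28; y = λ·(16 - 28) - 20 ≡ 36. → (28, 36)
double: tangent at (28, 36): λ = (3·28² + 8)/(2·36) ≡ 23/31. 31⁻¹ ≡ 4 (mod 41), so λ ≡ 23·4 ≡ 10.
  x = λ² - 28 - 28 = 100 - 56 ≡ 3; y = λ·(28 - 3) - 36 ≡ 9. → (3, 9)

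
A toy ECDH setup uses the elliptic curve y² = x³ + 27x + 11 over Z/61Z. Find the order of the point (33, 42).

10

2P: tangent at (33, 42): λ = (3·33² + 27)/(2·42) ≡ 0/23. 23⁻¹ ≡ 8 (mod 61), so λ ≡ 0·8 ≡ 0.
  x = λ² - 33 - 33 = 0 - 66 ≡ 56; y = λ·(33 - 56) - 42 ≡ 19. → (56, 19)
3P: (56, 19) + (33, 42). λ = (42 - 19)/(33 - 56) ≡ 23/38 mod 61. 38⁻¹ ≡ 53 (mod 61), so λ ≡ 60.
  x = λ² - 56 - 33 = 3600 - 89 ≡ 34; y = λ·(56 - 34) - 19 ≡ 20. → (34, 20)
4P: (34, 20) + (33, 42). λ = (42 - 20)/(33 - 34) ≡ 22/60 mod 61. 60⁻¹ ≡ 60 (mod 61) since 60·60 = 3600 ≡ 1, so λ ≡ 39.
  x = λ² - 34 - 33 = 1521 - 67 ≡ 51; y = λ·(34 - 51) - 20 ≡ 49. → (51, 49)
5P: (51, 49) + (33, 42). λ = (42 - 49)/(33 - 51) ≡ 54/43 mod 61. 43⁻¹ ≡ 44 (mod 61), so λ ≡ 58.
  x = λ² - 51 - 33 = 3364 - 84 ≡ 47; y = λ·(51 - 47) - 49 ≡ 0. → (47, 0)
6P: (47, 0) + (33, 42). λ = (42 - 0)/(33 - 47) ≡ 42/47 mod 61. 47⁻¹ ≡ 13 (mod 61), so λ ≡ 58.
  x = λ² - 47 - 33 = 3364 - 80 ≡ 51; y = λ·(47 - 51) - 0 ≡ 12. → (51, 12)
7P: (51, 12) + (33, 42). λ = (42 - 12)/(33 - 51) ≡ 30/43 mod 61. 43⁻¹ ≡ 44 (mod 61) since 43·44 = 1892 ≡ 1, so λ ≡ 39.
  x = λ² - 51 - 33 = 1521 - 84 ≡ 34; y = λ·(51 - 34) - 12 ≡ 41. → (34, 41)
8P: (34, 41) + (33, 42). λ = (42 - 41)/(33 - 34) ≡ 1/60 mod 61. 60⁻¹ ≡ 60 (mod 61) since 60·60 = 3600 ≡ 1, so λ ≡ 60.
  x = λ² - 34 - 33 = 3600 - 67 ≡ 56; y = λ·(34 - 56) - 41 ≡ 42. → (56, 42)
9P: (56, 42) + (33, 42). λ = (42 - 42)/(33 - 56) ≡ 0/38 mod 61. 38⁻¹ ≡ 53 (mod 61), so λ ≡ 0.
  x = λ² - 56 - 33 = 0 - 89 ≡ 33; y = λ·(56 - 33) - 42 ≡ 19. → (33, 19)
10P: (33, 19) + (33, 42): same x and y₁ ≡ -y₂, so the sum is 𝒪.
10P = 𝒪, so the order is 10.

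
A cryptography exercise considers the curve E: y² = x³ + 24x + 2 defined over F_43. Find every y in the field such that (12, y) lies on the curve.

x³ + 24x + 2 = 2018 ≡ 40 (mod 43).
Square roots of 40 mod 43: 13 and 30 (since 13² = 169 ≡ 40).

13, 30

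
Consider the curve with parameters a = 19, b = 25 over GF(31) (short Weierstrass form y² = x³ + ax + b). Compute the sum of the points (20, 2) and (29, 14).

(20, 2) + (29, 14). λ = (14 - 2)/(29 - 20) ≡ 12/9 mod 31. 9⁻¹ ≡ 7 (mod 31), so λ ≡ 22.
  x = λ² - 20 - 29 = 484 - 49 ≡ 1; y = λ·(20 - 1) - 2 ≡ 13. → (1, 13)

(1, 13)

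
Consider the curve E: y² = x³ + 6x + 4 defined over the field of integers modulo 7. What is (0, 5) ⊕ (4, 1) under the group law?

(4, 6)

(0, 5) + (4, 1). λ = (1 - 5)/(4 - 0) ≡ 3/4 mod 7. 4⁻¹ ≡ 2 (mod 7), so λ ≡ 6.
  x = λ² - 0 - 4 = 36 - 4 ≡ 4; y = λ·(0 - 4) - 5 ≡ 6. → (4, 6)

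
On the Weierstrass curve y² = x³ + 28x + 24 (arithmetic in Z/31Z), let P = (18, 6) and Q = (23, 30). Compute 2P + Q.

First 2P:
Repeated addition: build up to 2P.
2P: tangent at (18, 6): λ = (3·18² + 28)/(2·6) ≡ 8/12. 12⁻¹ ≡ 13 (mod 31) since 12·13 = 156 ≡ 1, so λ ≡ 8·13 ≡ 11.
  x = λ² - 18 - 18 = 121 - 36 ≡ 23; y = λ·(18 - 23) - 6 ≡ 1. → (23, 1)
2P = (23, 1).
Finally 2P + Q:
(23, 1) + (23, 30): same x and y₁ ≡ -y₂, so the sum is O.

O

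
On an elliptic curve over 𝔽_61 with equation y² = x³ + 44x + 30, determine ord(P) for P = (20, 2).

5

2P: tangent at (20, 2): λ = (3·20² + 44)/(2·2) ≡ 24/4. 4⁻¹ ≡ 46 (mod 61), so λ ≡ 24·46 ≡ 6.
  x = λ² - 20 - 20 = 36 - 40 ≡ 57; y = λ·(20 - 57) - 2 ≡ 20. → (57, 20)
3P: (57, 20) + (20, 2). λ = (2 - 20)/(20 - 57) ≡ 43/24 mod 61. 24⁻¹ ≡ 28 (mod 61), so λ ≡ 45.
  x = λ² - 57 - 20 = 2025 - 77 ≡ 57; y = λ·(57 - 57) - 20 ≡ 41. → (57, 41)
4P: (57, 41) + (20, 2). λ = (2 - 41)/(20 - 57) ≡ 22/24 mod 61. 24⁻¹ ≡ 28 (mod 61), so λ ≡ 6.
  x = λ² - 57 - 20 = 36 - 77 ≡ 20; y = λ·(57 - 20) - 41 ≡ 59. → (20, 59)
5P: (20, 59) + (20, 2): same x and y₁ ≡ -y₂, so the sum is ∞.
5P = ∞, so the order is 5.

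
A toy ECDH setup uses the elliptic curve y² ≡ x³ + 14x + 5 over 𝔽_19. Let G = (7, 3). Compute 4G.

(1, 18)

Double-and-add on 4 = (100)₂. Start with G = (7, 3) for the leading 1-bit.
double: tangent at (7, 3): λ = (3·7² + 14)/(2·3) ≡ 9/6. 6⁻¹ ≡ 16 (mod 19), so λ ≡ 9·16 ≡ 11.
  x = λ² - 7 - 7 = 121 - 14 ≡ 12; y = λ·(7 - 12) - 3 ≡ 18. → (12, 18)
double: tangent at (12, 18): λ = (3·12² + 14)/(2·18) ≡ 9/17. 17⁻¹ ≡ 9 (mod 19), so λ ≡ 9·9 ≡ 5.
  x = λ² - 12 - 12 = 25 - 24 ≡ 1; y = λ·(12 - 1) - 18 ≡ 18. → (1, 18)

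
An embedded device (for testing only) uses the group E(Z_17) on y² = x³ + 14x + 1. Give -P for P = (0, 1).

-(0, 1) = (0, -1 mod 17) = (0, 16).

(0, 16)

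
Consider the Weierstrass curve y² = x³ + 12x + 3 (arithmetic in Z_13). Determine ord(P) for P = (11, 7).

4

2P: tangent at (11, 7): λ = (3·11² + 12)/(2·7) ≡ 11/1. 1⁻¹ ≡ 1 (mod 13) since 1·1 = 1 ≡ 1, so λ ≡ 11·1 ≡ 11.
  x = λ² - 11 - 11 = 121 - 22 ≡ 8; y = λ·(11 - 8) - 7 ≡ 0. → (8, 0)
3P: (8, 0) + (11, 7). λ = (7 - 0)/(11 - 8) ≡ 7/3 mod 13. 3⁻¹ ≡ 9 (mod 13), so λ ≡ 11.
  x = λ² - 8 - 11 = 121 - 19 ≡ 11; y = λ·(8 - 11) - 0 ≡ 6. → (11, 6)
4P: (11, 6) + (11, 7): same x and y₁ ≡ -y₂, so the sum is O.
4P = O, so the order is 4.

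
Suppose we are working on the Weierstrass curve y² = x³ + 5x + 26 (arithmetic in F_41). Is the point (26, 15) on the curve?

yes

y² = 15² ≡ 20; x³ + 5x + 26 = 17732 ≡ 20 (mod 41). 20 = 20.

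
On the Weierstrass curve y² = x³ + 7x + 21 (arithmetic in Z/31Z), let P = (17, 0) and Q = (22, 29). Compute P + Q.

(12, 29)

(17, 0) + (22, 29). λ = (29 - 0)/(22 - 17) ≡ 29/5 mod 31. 5⁻¹ ≡ 25 (mod 31), so λ ≡ 12.
  x = λ² - 17 - 22 = 144 - 39 ≡ 12; y = λ·(17 - 12) - 0 ≡ 29. → (12, 29)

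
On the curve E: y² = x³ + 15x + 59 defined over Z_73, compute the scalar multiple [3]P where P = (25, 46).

(43, 35)

Repeated addition: build up to 3P.
2P: tangent at (25, 46): λ = (3·25² + 15)/(2·46) ≡ 65/19. 19⁻¹ ≡ 50 (mod 73) since 19·50 = 950 ≡ 1, so λ ≡ 65·50 ≡ 38.
  x = λ² - 25 - 25 = 1444 - 50 ≡ 7; y = λ·(25 - 7) - 46 ≡ 54. → (7, 54)
3P: (7, 54) + (25, 46). λ = (46 - 54)/(25 - 7) ≡ 65/18 mod 73. 18⁻¹ ≡ 69 (mod 73) since 18·69 = 1242 ≡ 1, so λ ≡ 32.
  x = λ² - 7 - 25 = 1024 - 32 ≡ 43; y = λ·(7 - 43) - 54 ≡ 35. → (43, 35)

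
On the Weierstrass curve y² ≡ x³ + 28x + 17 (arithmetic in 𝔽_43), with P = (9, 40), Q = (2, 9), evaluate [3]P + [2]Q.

(4, 8)

First 3P:
Repeated addition: build up to 3P.
2P: tangent at (9, 40): λ = (3·9² + 28)/(2·40) ≡ 13/37. 37⁻¹ ≡ 7 (mod 43) since 37·7 = 259 ≡ 1, so λ ≡ 13·7 ≡ 5.
  x = λ² - 9 - 9 = 25 - 18 ≡ 7; y = λ·(9 - 7) - 40 ≡ 13. → (7, 13)
3P: (7, 13) + (9, 40). λ = (40 - 13)/(9 - 7) ≡ 27/2 mod 43. 2⁻¹ ≡ 22 (mod 43), so λ ≡ 35.
  x = λ² - 7 - 9 = 1225 - 16 ≡ 5; y = λ·(7 - 5) - 13 ≡ 14. → (5, 14)
3P = (5, 14).
Next 2Q:
Repeated addition: build up to 2Q.
2Q: tangent at (2, 9): λ = (3·2² + 28)/(2·9) ≡ 40/18. 18⁻¹ ≡ 12 (mod 43), so λ ≡ 40·12 ≡ 7.
  x = λ² - 2 - 2 = 49 - 4 ≡ 2; y = λ·(2 - 2) - 9 ≡ 34. → (2, 34)
2Q = (2, 34).
Finally 3P + 2Q:
(5, 14) + (2, 34). λ = (34 - 14)/(2 - 5) ≡ 20/40 mod 43. 40⁻¹ ≡ 14 (mod 43) since 40·14 = 560 ≡ 1, so λ ≡ 22.
  x = λ² - 5 - 2 = 484 - 7 ≡ 4; y = λ·(5 - 4) - 14 ≡ 8. → (4, 8)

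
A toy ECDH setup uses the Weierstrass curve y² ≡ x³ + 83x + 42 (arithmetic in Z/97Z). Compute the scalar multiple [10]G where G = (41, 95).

(2, 64)

Double-and-add on 10 = (1010)₂. Start with G = (41, 95) for the leading 1-bit.
double: tangent at (41, 95): λ = (3·41² + 83)/(2·95) ≡ 82/93. 93⁻¹ ≡ 24 (mod 97), so λ ≡ 82·24 ≡ 28.
  x = λ² - 41 - 41 = 784 - 82 ≡ 23; y = λ·(41 - 23) - 95 ≡ 21. → (23, 21)
double: tangent at (23, 21): λ = (3·23² + 83)/(2·21) ≡ 21/42. 42⁻¹ ≡ 67 (mod 97) since 42·67 = 2814 ≡ 1, so λ ≡ 21·67 ≡ 49.
  x = λ² - 23 - 23 = 2401 - 46 ≡ 27; y = λ·(23 - 27) - 21 ≡ 74. → (27, 74)
add G: (27, 74) + (41, 95). λ = (95 - 74)/(41 - 27) ≡ 21/14 mod 97. 14⁻¹ ≡ 7 (mod 97), so λ ≡ 50.
  x = λ² - 27 - 41 = 2500 - 68 ≡ 7; y = λ·(27 - 7) - 74 ≡ 53. → (7, 53)
double: tangent at (7, 53): λ = (3·7² + 83)/(2·53) ≡ 36/9. 9⁻¹ ≡ 54 (mod 97), so λ ≡ 36·54 ≡ 4.
  x = λ² - 7 - 7 = 16 - 14 ≡ 2; y = λ·(7 - 2) - 53 ≡ 64. → (2, 64)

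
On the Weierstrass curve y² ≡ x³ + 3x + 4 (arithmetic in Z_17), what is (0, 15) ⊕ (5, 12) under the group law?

(0, 15) + (5, 12). λ = (12 - 15)/(5 - 0) ≡ 14/5 mod 17. 5⁻¹ ≡ 7 (mod 17) since 5·7 = 35 ≡ 1, so λ ≡ 13.
  x = λ² - 0 - 5 = 169 - 5 ≡ 11; y = λ·(0 - 11) - 15 ≡ 12. → (11, 12)

(11, 12)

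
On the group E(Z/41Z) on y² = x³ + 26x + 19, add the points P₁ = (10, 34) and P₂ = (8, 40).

(32, 32)

(10, 34) + (8, 40). λ = (40 - 34)/(8 - 10) ≡ 6/39 mod 41. 39⁻¹ ≡ 20 (mod 41), so λ ≡ 38.
  x = λ² - 10 - 8 = 1444 - 18 ≡ 32; y = λ·(10 - 32) - 34 ≡ 32. → (32, 32)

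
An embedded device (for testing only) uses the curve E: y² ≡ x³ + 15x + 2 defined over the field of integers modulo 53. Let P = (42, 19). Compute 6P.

(50, 47)

Repeated addition: build up to 6P.
2P: tangent at (42, 19): λ = (3·42² + 15)/(2·19) ≡ 7/38. 38⁻¹ ≡ 7 (mod 53), so λ ≡ 7·7 ≡ 49.
  x = λ² - 42 - 42 = 2401 - 84 ≡ 38; y = λ·(42 - 38) - 19 ≡ 18. → (38, 18)
3P: (38, 18) + (42, 19). λ = (19 - 18)/(42 - 38) ≡ 1/4 mod 53. 4⁻¹ ≡ 40 (mod 53) since 4·40 = 160 ≡ 1, so λ ≡ 40.
  x = λ² - 38 - 42 = 1600 - 80 ≡ 36; y = λ·(38 - 36) - 18 ≡ 9. → (36, 9)
4P: (36, 9) + (42, 19). λ = (19 - 9)/(42 - 36) ≡ 10/6 mod 53. 6⁻¹ ≡ 9 (mod 53), so λ ≡ 37.
  x = λ² - 36 - 42 = 1369 - 78 ≡ 19; y = λ·(36 - 19) - 9 ≡ 37. → (19, 37)
5P: (19, 37) + (42, 19). λ = (19 - 37)/(42 - 19) ≡ 35/23 mod 53. 23⁻¹ ≡ 30 (mod 53), so λ ≡ 43.
  x = λ² - 19 - 42 = 1849 - 61 ≡ 39; y = λ·(19 - 39) - 37 ≡ 4. → (39, 4)
6P: (39, 4) + (42, 19). λ = (19 - 4)/(42 - 39) ≡ 15/3 mod 53. 3⁻¹ ≡ 18 (mod 53), so λ ≡ 5.
  x = λ² - 39 - 42 = 25 - 81 ≡ 50; y = λ·(39 - 50) - 4 ≡ 47. → (50, 47)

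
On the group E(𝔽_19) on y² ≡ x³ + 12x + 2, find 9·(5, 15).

Write G = (5, 15).
Double-and-add on 9 = (1001)₂. Start with G = (5, 15) for the leading 1-bit.
double: tangent at (5, 15): λ = (3·5² + 12)/(2·15) ≡ 11/11. 11⁻¹ ≡ 7 (mod 19), so λ ≡ 11·7 ≡ 1.
  x = λ² - 5 - 5 = 1 - 10 ≡ 10; y = λ·(5 - 10) - 15 ≡ 18. → (10, 18)
double: tangent at (10, 18): λ = (3·10² + 12)/(2·18) ≡ 8/17. 17⁻¹ ≡ 9 (mod 19), so λ ≡ 8·9 ≡ 15.
  x = λ² - 10 - 10 = 225 - 20 ≡ 15; y = λ·(10 - 15) - 18 ≡ 2. → (15, 2)
double: tangent at (15, 2): λ = (3·15² + 12)/(2·2) ≡ 3/4. 4⁻¹ ≡ 5 (mod 19), so λ ≡ 3·5 ≡ 15.
  x = λ² - 15 - 15 = 225 - 30 ≡ 5; y = λ·(15 - 5) - 2 ≡ 15. → (5, 15)
add G: tangent at (5, 15): λ = (3·5² + 12)/(2·15) ≡ 11/11. 11⁻¹ ≡ 7 (mod 19), so λ ≡ 11·7 ≡ 1.
  x = λ² - 5 - 5 = 1 - 10 ≡ 10; y = λ·(5 - 10) - 15 ≡ 18. → (10, 18)

(10, 18)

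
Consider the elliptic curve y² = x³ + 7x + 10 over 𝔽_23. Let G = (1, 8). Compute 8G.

(16, 20)

Double-and-add on 8 = (1000)₂. Start with G = (1, 8) for the leading 1-bit.
double: tangent at (1, 8): λ = (3·1² + 7)/(2·8) ≡ 10/16. 16⁻¹ ≡ 13 (mod 23) since 16·13 = 208 ≡ 1, so λ ≡ 10·13 ≡ 15.
  x = λ² - 1 - 1 = 225 - 2 ≡ 16; y = λ·(1 - 16) - 8 ≡ 20. → (16, 20)
double: tangent at (16, 20): λ = (3·16² + 7)/(2·20) ≡ 16/17. 17⁻¹ ≡ 19 (mod 23) since 17·19 = 323 ≡ 1, so λ ≡ 16·19 ≡ 5.
  x = λ² - 16 - 16 = 25 - 32 ≡ 16; y = λ·(16 - 16) - 20 ≡ 3. → (16, 3)
double: tangent at (16, 3): λ = (3·16² + 7)/(2·3) ≡ 16/6. 6⁻¹ ≡ 4 (mod 23), so λ ≡ 16·4 ≡ 18.
  x = λ² - 16 - 16 = 324 - 32 ≡ 16; y = λ·(16 - 16) - 3 ≡ 20. → (16, 20)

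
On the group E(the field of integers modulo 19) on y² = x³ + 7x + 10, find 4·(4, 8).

Write Q = (4, 8).
Double-and-add on 4 = (100)₂. Start with Q = (4, 8) for the leading 1-bit.
double: tangent at (4, 8): λ = (3·4² + 7)/(2·8) ≡ 17/16. 16⁻¹ ≡ 6 (mod 19), so λ ≡ 17·6 ≡ 7.
  x = λ² - 4 - 4 = 49 - 8 ≡ 3; y = λ·(4 - 3) - 8 ≡ 18. → (3, 18)
double: tangent at (3, 18): λ = (3·3² + 7)/(2·18) ≡ 15/17. 17⁻¹ ≡ 9 (mod 19) since 17·9 = 153 ≡ 1, so λ ≡ 15·9 ≡ 2.
  x = λ² - 3 - 3 = 4 - 6 ≡ 17; y = λ·(3 - 17) - 18 ≡ 11. → (17, 11)

(17, 11)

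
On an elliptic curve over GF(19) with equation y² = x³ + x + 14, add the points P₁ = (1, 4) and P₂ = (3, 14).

(1, 4) + (3, 14). λ = (14 - 4)/(3 - 1) ≡ 10/2 mod 19. 2⁻¹ ≡ 10 (mod 19), so λ ≡ 5.
  x = λ² - 1 - 3 = 25 - 4 ≡ 2; y = λ·(1 - 2) - 4 ≡ 10. → (2, 10)

(2, 10)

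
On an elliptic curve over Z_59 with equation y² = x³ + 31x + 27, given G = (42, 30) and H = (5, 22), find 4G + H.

(50, 50)

First 4G:
Double-and-add on 4 = (100)₂. Start with G = (42, 30) for the leading 1-bit.
double: tangent at (42, 30): λ = (3·42² + 31)/(2·30) ≡ 13/1. 1⁻¹ ≡ 1 (mod 59), so λ ≡ 13·1 ≡ 13.
  x = λ² - 42 - 42 = 169 - 84 ≡ 26; y = λ·(42 - 26) - 30 ≡ 1. → (26, 1)
double: tangent at (26, 1): λ = (3·26² + 31)/(2·1) ≡ 53/2. 2⁻¹ ≡ 30 (mod 59), so λ ≡ 53·30 ≡ 56.
  x = λ² - 26 - 26 = 3136 - 52 ≡ 16; y = λ·(26 - 16) - 1 ≡ 28. → (16, 28)
4G = (16, 28).
Finally 4G + H:
(16, 28) + (5, 22). λ = (22 - 28)/(5 - 16) ≡ 53/48 mod 59. 48⁻¹ ≡ 16 (mod 59) since 48·16 = 768 ≡ 1, so λ ≡ 22.
  x = λ² - 16 - 5 = 484 - 21 ≡ 50; y = λ·(16 - 50) - 28 ≡ 50. → (50, 50)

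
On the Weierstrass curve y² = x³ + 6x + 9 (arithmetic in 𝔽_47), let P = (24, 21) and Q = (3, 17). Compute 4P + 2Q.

(0, 44)

First 4P:
Double-and-add on 4 = (100)₂. Start with P = (24, 21) for the leading 1-bit.
double: tangent at (24, 21): λ = (3·24² + 6)/(2·21) ≡ 42/42. 42⁻¹ ≡ 28 (mod 47), so λ ≡ 42·28 ≡ 1.
  x = λ² - 24 - 24 = 1 - 48 ≡ 0; y = λ·(24 - 0) - 21 ≡ 3. → (0, 3)
double: tangent at (0, 3): λ = (3·0² + 6)/(2·3) ≡ 6/6. 6⁻¹ ≡ 8 (mod 47), so λ ≡ 6·8 ≡ 1.
  x = λ² - 0 - 0 = 1 - 0 ≡ 1; y = λ·(0 - 1) - 3 ≡ 43. → (1, 43)
4P = (1, 43).
Next 2Q:
Repeated addition: build up to 2Q.
2Q: tangent at (3, 17): λ = (3·3² + 6)/(2·17) ≡ 33/34. 34⁻¹ ≡ 18 (mod 47) since 34·18 = 612 ≡ 1, so λ ≡ 33·18 ≡ 30.
  x = λ² - 3 - 3 = 900 - 6 ≡ 1; y = λ·(3 - 1) - 17 ≡ 43. → (1, 43)
2Q = (1, 43).
Finally 4P + 2Q:
tangent at (1, 43): λ = (3·1² + 6)/(2·43) ≡ 9/39. 39⁻¹ ≡ 41 (mod 47), so λ ≡ 9·41 ≡ 40.
  x = λ² - 1 - 1 = 1600 - 2 ≡ 0; y = λ·(1 - 0) - 43 ≡ 44. → (0, 44)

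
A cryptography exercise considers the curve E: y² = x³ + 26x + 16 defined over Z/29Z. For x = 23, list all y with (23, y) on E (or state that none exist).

x³ + 26x + 16 = 12781 ≡ 21 (mod 29).
21 is a non-residue mod 29; no y exists.

none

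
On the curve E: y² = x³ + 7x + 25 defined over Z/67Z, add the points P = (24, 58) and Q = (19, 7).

(24, 58) + (19, 7). λ = (7 - 58)/(19 - 24) ≡ 16/62 mod 67. 62⁻¹ ≡ 40 (mod 67), so λ ≡ 37.
  x = λ² - 24 - 19 = 1369 - 43 ≡ 53; y = λ·(24 - 53) - 58 ≡ 8. → (53, 8)

(53, 8)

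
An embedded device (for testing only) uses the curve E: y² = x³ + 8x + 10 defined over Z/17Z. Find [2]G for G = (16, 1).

tangent at (16, 1): λ = (3·16² + 8)/(2·1) ≡ 11/2. 2⁻¹ ≡ 9 (mod 17), so λ ≡ 11·9 ≡ 14.
  x = λ² - 16 - 16 = 196 - 32 ≡ 11; y = λ·(16 - 11) - 1 ≡ 1. → (11, 1)

(11, 1)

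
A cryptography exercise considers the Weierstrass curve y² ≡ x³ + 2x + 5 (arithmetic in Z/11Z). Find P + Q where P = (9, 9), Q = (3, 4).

(0, 4)

(9, 9) + (3, 4). λ = (4 - 9)/(3 - 9) ≡ 6/5 mod 11. 5⁻¹ ≡ 9 (mod 11), so λ ≡ 10.
  x = λ² - 9 - 3 = 100 - 12 ≡ 0; y = λ·(9 - 0) - 9 ≡ 4. → (0, 4)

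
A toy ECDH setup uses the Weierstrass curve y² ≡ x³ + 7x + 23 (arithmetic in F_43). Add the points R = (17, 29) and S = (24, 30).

(17, 29) + (24, 30). λ = (30 - 29)/(24 - 17) ≡ 1/7 mod 43. 7⁻¹ ≡ 37 (mod 43) since 7·37 = 259 ≡ 1, so λ ≡ 37.
  x = λ² - 17 - 24 = 1369 - 41 ≡ 38; y = λ·(17 - 38) - 29 ≡ 11. → (38, 11)

(38, 11)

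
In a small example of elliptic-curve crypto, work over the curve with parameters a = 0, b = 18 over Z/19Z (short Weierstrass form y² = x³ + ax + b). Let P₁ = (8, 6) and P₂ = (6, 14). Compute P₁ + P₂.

(8, 6) + (6, 14). λ = (14 - 6)/(6 - 8) ≡ 8/17 mod 19. 17⁻¹ ≡ 9 (mod 19), so λ ≡ 15.
  x = λ² - 8 - 6 = 225 - 14 ≡ 2; y = λ·(8 - 2) - 6 ≡ 8. → (2, 8)

(2, 8)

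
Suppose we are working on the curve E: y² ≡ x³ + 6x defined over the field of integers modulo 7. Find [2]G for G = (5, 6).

tangent at (5, 6): λ = (3·5² + 6)/(2·6) ≡ 4/5. 5⁻¹ ≡ 3 (mod 7), so λ ≡ 4·3 ≡ 5.
  x = λ² - 5 - 5 = 25 - 10 ≡ 1; y = λ·(5 - 1) - 6 ≡ 0. → (1, 0)

(1, 0)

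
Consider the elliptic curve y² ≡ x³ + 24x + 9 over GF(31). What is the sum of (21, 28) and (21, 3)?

The two points share x = 21 and their y-coordinates satisfy 28 + 3 ≡ 0 (mod 31), so they are inverses. Their sum is O.

O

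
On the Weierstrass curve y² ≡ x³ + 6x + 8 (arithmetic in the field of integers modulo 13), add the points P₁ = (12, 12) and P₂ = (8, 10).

(3, 12)

(12, 12) + (8, 10). λ = (10 - 12)/(8 - 12) ≡ 11/9 mod 13. 9⁻¹ ≡ 3 (mod 13) since 9·3 = 27 ≡ 1, so λ ≡ 7.
  x = λ² - 12 - 8 = 49 - 20 ≡ 3; y = λ·(12 - 3) - 12 ≡ 12. → (3, 12)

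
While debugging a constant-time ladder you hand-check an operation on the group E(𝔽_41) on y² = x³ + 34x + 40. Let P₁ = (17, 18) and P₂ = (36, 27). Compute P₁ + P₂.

(17, 18) + (36, 27). λ = (27 - 18)/(36 - 17) ≡ 9/19 mod 41. 19⁻¹ ≡ 13 (mod 41) since 19·13 = 247 ≡ 1, so λ ≡ 35.
  x = λ² - 17 - 36 = 1225 - 53 ≡ 24; y = λ·(17 - 24) - 18 ≡ 24. → (24, 24)

(24, 24)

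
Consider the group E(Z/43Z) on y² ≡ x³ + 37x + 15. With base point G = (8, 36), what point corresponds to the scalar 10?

(24, 8)

Double-and-add on 10 = (1010)₂. Start with G = (8, 36) for the leading 1-bit.
double: tangent at (8, 36): λ = (3·8² + 37)/(2·36) ≡ 14/29. 29⁻¹ ≡ 3 (mod 43) since 29·3 = 87 ≡ 1, so λ ≡ 14·3 ≡ 42.
  x = λ² - 8 - 8 = 1764 - 16 ≡ 28; y = λ·(8 - 28) - 36 ≡ 27. → (28, 27)
double: tangent at (28, 27): λ = (3·28² + 37)/(2·27) ≡ 24/11. 11⁻¹ ≡ 4 (mod 43), so λ ≡ 24·4 ≡ 10.
  x = λ² - 28 - 28 = 100 - 56 ≡ 1; y = λ·(28 - 1) - 27 ≡ 28. → (1, 28)
add G: (1, 28) + (8, 36). λ = (36 - 28)/(8 - 1) ≡ 8/7 mod 43. 7⁻¹ ≡ 37 (mod 43) since 7·37 = 259 ≡ 1, so λ ≡ 38.
  x = λ² - 1 - 8 = 1444 - 9 ≡ 16; y = λ·(1 - 16) - 28 ≡ 4. → (16, 4)
double: tangent at (16, 4): λ = (3·16² + 37)/(2·4) ≡ 31/8. 8⁻¹ ≡ 27 (mod 43), so λ ≡ 31·27 ≡ 20.
  x = λ² - 16 - 16 = 400 - 32 ≡ 24; y = λ·(16 - 24) - 4 ≡ 8. → (24, 8)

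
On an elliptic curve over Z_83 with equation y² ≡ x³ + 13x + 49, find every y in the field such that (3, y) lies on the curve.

x³ + 13x + 49 = 115 ≡ 32 (mod 83).
32 is a non-residue mod 83; no y exists.

none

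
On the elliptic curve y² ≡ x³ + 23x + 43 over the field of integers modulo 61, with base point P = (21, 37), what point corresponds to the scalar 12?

Repeated addition: build up to 12P.
2P: tangent at (21, 37): λ = (3·21² + 23)/(2·37) ≡ 4/13. 13⁻¹ ≡ 47 (mod 61), so λ ≡ 4·47 ≡ 5.
  x = λ² - 21 - 21 = 25 - 42 ≡ 44; y = λ·(21 - 44) - 37 ≡ 31. → (44, 31)
3P: (44, 31) + (21, 37). λ = (37 - 31)/(21 - 44) ≡ 6/38 mod 61. 38⁻¹ ≡ 53 (mod 61) since 38·53 = 2014 ≡ 1, so λ ≡ 13.
  x = λ² - 44 - 21 = 169 - 65 ≡ 43; y = λ·(44 - 43) - 31 ≡ 43. → (43, 43)
4P: (43, 43) + (21, 37). λ = (37 - 43)/(21 - 43) ≡ 55/39 mod 61. 39⁻¹ ≡ 36 (mod 61) since 39·36 = 1404 ≡ 1, so λ ≡ 28.
  x = λ² - 43 - 21 = 784 - 64 ≡ 49; y = λ·(43 - 49) - 43 ≡ 33. → (49, 33)
5P: (49, 33) + (21, 37). λ = (37 - 33)/(21 - 49) ≡ 4/33 mod 61. 33⁻¹ ≡ 37 (mod 61) since 33·37 = 1221 ≡ 1, so λ ≡ 26.
  x = λ² - 49 - 21 = 676 - 70 ≡ 57; y = λ·(49 - 57) - 33 ≡ 3. → (57, 3)
6P: (57, 3) + (21, 37). λ = (37 - 3)/(21 - 57) ≡ 34/25 mod 61. 25⁻¹ ≡ 22 (mod 61) since 25·22 = 550 ≡ 1, so λ ≡ 16.
  x = λ² - 57 - 21 = 256 - 78 ≡ 56; y = λ·(57 - 56) - 3 ≡ 13. → (56, 13)
7P: (56, 13) + (21, 37). λ = (37 - 13)/(21 - 56) ≡ 24/26 mod 61. 26⁻¹ ≡ 54 (mod 61), so λ ≡ 15.
  x = λ² - 56 - 21 = 225 - 77 ≡ 26; y = λ·(56 - 26) - 13 ≡ 10. → (26, 10)
8P: (26, 10) + (21, 37). λ = (37 - 10)/(21 - 26) ≡ 27/56 mod 61. 56⁻¹ ≡ 12 (mod 61) since 56·12 = 672 ≡ 1, so λ ≡ 19.
  x = λ² - 26 - 21 = 361 - 47 ≡ 9; y = λ·(26 - 9) - 10 ≡ 8. → (9, 8)
9P: (9, 8) + (21, 37). λ = (37 - 8)/(21 - 9) ≡ 29/12 mod 61. 12⁻¹ ≡ 56 (mod 61), so λ ≡ 38.
  x = λ² - 9 - 21 = 1444 - 30 ≡ 11; y = λ·(9 - 11) - 8 ≡ 38. → (11, 38)
10P: (11, 38) + (21, 37). λ = (37 - 38)/(21 - 11) ≡ 60/10 mod 61. 10⁻¹ ≡ 55 (mod 61) since 10·55 = 550 ≡ 1, so λ ≡ 6.
  x = λ² - 11 - 21 = 36 - 32 ≡ 4; y = λ·(11 - 4) - 38 ≡ 4. → (4, 4)
11P: (4, 4) + (21, 37). λ = (37 - 4)/(21 - 4) ≡ 33/17 mod 61. 17⁻¹ ≡ 18 (mod 61) since 17·18 = 306 ≡ 1, so λ ≡ 45.
  x = λ² - 4 - 21 = 2025 - 25 ≡ 48; y = λ·(4 - 48) - 4 ≡ 29. → (48, 29)
12P: (48, 29) + (21, 37). λ = (37 - 29)/(21 - 48) ≡ 8/34 mod 61. 34⁻¹ ≡ 9 (mod 61), so λ ≡ 11.
  x = λ² - 48 - 21 = 121 - 69 ≡ 52; y = λ·(48 - 52) - 29 ≡ 49. → (52, 49)

(52, 49)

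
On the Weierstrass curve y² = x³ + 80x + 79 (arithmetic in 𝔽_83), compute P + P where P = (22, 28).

(51, 62)

tangent at (22, 28): λ = (3·22² + 80)/(2·28) ≡ 38/56. 56⁻¹ ≡ 43 (mod 83) since 56·43 = 2408 ≡ 1, so λ ≡ 38·43 ≡ 57.
  x = λ² - 22 - 22 = 3249 - 44 ≡ 51; y = λ·(22 - 51) - 28 ≡ 62. → (51, 62)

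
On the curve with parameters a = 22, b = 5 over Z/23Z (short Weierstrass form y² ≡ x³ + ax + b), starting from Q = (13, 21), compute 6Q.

(3, 12)

Repeated addition: build up to 6Q.
2Q: tangent at (13, 21): λ = (3·13² + 22)/(2·21) ≡ 0/19. 19⁻¹ ≡ 17 (mod 23), so λ ≡ 0·17 ≡ 0.
  x = λ² - 13 - 13 = 0 - 26 ≡ 20; y = λ·(13 - 20) - 21 ≡ 2. → (20, 2)
3Q: (20, 2) + (13, 21). λ = (21 - 2)/(13 - 20) ≡ 19/16 mod 23. 16⁻¹ ≡ 13 (mod 23), so λ ≡ 17.
  x = λ² - 20 - 13 = 289 - 33 ≡ 3; y = λ·(20 - 3) - 2 ≡ 11. → (3, 11)
4Q: (3, 11) + (13, 21). λ = (21 - 11)/(13 - 3) ≡ 10/10 mod 23. 10⁻¹ ≡ 7 (mod 23), so λ ≡ 1.
  x = λ² - 3 - 13 = 1 - 16 ≡ 8; y = λ·(3 - 8) - 11 ≡ 7. → (8, 7)
5Q: (8, 7) + (13, 21). λ = (21 - 7)/(13 - 8) ≡ 14/5 mod 23. 5⁻¹ ≡ 14 (mod 23), so λ ≡ 12.
  x = λ² - 8 - 13 = 144 - 21 ≡ 8; y = λ·(8 - 8) - 7 ≡ 16. → (8, 16)
6Q: (8, 16) + (13, 21). λ = (21 - 16)/(13 - 8) ≡ 5/5 mod 23. 5⁻¹ ≡ 14 (mod 23) since 5·14 = 70 ≡ 1, so λ ≡ 1.
  x = λ² - 8 - 13 = 1 - 21 ≡ 3; y = λ·(8 - 3) - 16 ≡ 12. → (3, 12)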